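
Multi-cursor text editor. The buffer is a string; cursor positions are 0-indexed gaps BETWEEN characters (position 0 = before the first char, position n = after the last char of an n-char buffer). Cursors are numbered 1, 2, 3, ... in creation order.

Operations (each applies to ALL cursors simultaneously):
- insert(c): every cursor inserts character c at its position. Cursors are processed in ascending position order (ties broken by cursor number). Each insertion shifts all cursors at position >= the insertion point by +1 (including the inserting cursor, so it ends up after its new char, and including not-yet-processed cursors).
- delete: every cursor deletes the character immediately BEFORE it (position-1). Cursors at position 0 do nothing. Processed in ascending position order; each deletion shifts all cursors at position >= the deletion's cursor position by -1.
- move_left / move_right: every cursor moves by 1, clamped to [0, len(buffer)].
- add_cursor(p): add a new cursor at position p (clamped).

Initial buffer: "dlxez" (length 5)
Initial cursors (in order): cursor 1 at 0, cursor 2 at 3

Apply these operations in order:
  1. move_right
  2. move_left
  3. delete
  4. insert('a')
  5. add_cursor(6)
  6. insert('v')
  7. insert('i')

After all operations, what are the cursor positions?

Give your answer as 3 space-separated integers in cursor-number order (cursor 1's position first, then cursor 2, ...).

Answer: 3 8 12

Derivation:
After op 1 (move_right): buffer="dlxez" (len 5), cursors c1@1 c2@4, authorship .....
After op 2 (move_left): buffer="dlxez" (len 5), cursors c1@0 c2@3, authorship .....
After op 3 (delete): buffer="dlez" (len 4), cursors c1@0 c2@2, authorship ....
After op 4 (insert('a')): buffer="adlaez" (len 6), cursors c1@1 c2@4, authorship 1..2..
After op 5 (add_cursor(6)): buffer="adlaez" (len 6), cursors c1@1 c2@4 c3@6, authorship 1..2..
After op 6 (insert('v')): buffer="avdlavezv" (len 9), cursors c1@2 c2@6 c3@9, authorship 11..22..3
After op 7 (insert('i')): buffer="avidlaviezvi" (len 12), cursors c1@3 c2@8 c3@12, authorship 111..222..33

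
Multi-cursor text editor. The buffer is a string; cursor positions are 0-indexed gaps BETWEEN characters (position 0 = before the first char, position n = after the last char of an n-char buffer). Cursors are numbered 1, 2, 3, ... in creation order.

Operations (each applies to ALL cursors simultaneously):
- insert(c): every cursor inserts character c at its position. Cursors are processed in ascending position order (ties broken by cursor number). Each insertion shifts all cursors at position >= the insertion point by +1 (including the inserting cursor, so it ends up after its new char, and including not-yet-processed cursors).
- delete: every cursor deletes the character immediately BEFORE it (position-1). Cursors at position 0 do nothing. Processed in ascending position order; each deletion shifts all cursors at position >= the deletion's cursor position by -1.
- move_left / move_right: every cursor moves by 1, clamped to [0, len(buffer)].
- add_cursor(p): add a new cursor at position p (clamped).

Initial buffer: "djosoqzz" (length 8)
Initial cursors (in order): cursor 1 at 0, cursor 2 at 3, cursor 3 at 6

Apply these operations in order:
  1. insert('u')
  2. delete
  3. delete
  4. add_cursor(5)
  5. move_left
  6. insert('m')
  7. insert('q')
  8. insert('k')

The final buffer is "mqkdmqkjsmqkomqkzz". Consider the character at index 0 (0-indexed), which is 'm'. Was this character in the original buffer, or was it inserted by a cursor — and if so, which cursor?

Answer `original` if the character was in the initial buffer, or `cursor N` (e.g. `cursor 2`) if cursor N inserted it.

After op 1 (insert('u')): buffer="udjousoquzz" (len 11), cursors c1@1 c2@5 c3@9, authorship 1...2...3..
After op 2 (delete): buffer="djosoqzz" (len 8), cursors c1@0 c2@3 c3@6, authorship ........
After op 3 (delete): buffer="djsozz" (len 6), cursors c1@0 c2@2 c3@4, authorship ......
After op 4 (add_cursor(5)): buffer="djsozz" (len 6), cursors c1@0 c2@2 c3@4 c4@5, authorship ......
After op 5 (move_left): buffer="djsozz" (len 6), cursors c1@0 c2@1 c3@3 c4@4, authorship ......
After op 6 (insert('m')): buffer="mdmjsmomzz" (len 10), cursors c1@1 c2@3 c3@6 c4@8, authorship 1.2..3.4..
After op 7 (insert('q')): buffer="mqdmqjsmqomqzz" (len 14), cursors c1@2 c2@5 c3@9 c4@12, authorship 11.22..33.44..
After op 8 (insert('k')): buffer="mqkdmqkjsmqkomqkzz" (len 18), cursors c1@3 c2@7 c3@12 c4@16, authorship 111.222..333.444..
Authorship (.=original, N=cursor N): 1 1 1 . 2 2 2 . . 3 3 3 . 4 4 4 . .
Index 0: author = 1

Answer: cursor 1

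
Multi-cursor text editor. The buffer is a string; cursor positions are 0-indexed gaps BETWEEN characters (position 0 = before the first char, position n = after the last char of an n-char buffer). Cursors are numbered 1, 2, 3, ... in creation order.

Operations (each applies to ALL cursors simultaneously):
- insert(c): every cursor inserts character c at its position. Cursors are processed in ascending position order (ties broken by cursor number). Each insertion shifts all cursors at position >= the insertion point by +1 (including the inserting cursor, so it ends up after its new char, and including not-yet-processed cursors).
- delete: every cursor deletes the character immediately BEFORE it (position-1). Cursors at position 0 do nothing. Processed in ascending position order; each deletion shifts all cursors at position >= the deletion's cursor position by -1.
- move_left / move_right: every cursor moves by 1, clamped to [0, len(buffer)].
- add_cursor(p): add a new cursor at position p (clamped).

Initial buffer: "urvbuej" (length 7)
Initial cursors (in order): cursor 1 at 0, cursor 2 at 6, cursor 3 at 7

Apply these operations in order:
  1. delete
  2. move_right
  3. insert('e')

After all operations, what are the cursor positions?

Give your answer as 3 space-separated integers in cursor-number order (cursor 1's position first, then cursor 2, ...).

After op 1 (delete): buffer="urvbu" (len 5), cursors c1@0 c2@5 c3@5, authorship .....
After op 2 (move_right): buffer="urvbu" (len 5), cursors c1@1 c2@5 c3@5, authorship .....
After op 3 (insert('e')): buffer="uervbuee" (len 8), cursors c1@2 c2@8 c3@8, authorship .1....23

Answer: 2 8 8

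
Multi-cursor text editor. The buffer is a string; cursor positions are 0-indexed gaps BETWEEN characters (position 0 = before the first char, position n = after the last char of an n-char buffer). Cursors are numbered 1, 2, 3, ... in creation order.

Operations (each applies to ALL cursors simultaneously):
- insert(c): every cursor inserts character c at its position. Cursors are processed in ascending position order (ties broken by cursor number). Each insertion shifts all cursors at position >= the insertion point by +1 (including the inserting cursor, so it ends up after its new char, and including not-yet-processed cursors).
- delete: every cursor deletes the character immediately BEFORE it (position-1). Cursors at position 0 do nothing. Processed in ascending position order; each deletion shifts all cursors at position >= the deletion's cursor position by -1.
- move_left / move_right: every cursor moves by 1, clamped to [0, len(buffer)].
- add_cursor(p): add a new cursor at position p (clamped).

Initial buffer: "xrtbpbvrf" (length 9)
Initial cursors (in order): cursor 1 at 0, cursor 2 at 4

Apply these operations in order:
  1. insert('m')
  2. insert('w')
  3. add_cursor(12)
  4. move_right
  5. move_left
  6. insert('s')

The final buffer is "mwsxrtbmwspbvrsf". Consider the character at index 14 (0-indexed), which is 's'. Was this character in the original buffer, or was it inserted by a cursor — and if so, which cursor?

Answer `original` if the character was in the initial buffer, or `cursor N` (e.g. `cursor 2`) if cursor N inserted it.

Answer: cursor 3

Derivation:
After op 1 (insert('m')): buffer="mxrtbmpbvrf" (len 11), cursors c1@1 c2@6, authorship 1....2.....
After op 2 (insert('w')): buffer="mwxrtbmwpbvrf" (len 13), cursors c1@2 c2@8, authorship 11....22.....
After op 3 (add_cursor(12)): buffer="mwxrtbmwpbvrf" (len 13), cursors c1@2 c2@8 c3@12, authorship 11....22.....
After op 4 (move_right): buffer="mwxrtbmwpbvrf" (len 13), cursors c1@3 c2@9 c3@13, authorship 11....22.....
After op 5 (move_left): buffer="mwxrtbmwpbvrf" (len 13), cursors c1@2 c2@8 c3@12, authorship 11....22.....
After op 6 (insert('s')): buffer="mwsxrtbmwspbvrsf" (len 16), cursors c1@3 c2@10 c3@15, authorship 111....222....3.
Authorship (.=original, N=cursor N): 1 1 1 . . . . 2 2 2 . . . . 3 .
Index 14: author = 3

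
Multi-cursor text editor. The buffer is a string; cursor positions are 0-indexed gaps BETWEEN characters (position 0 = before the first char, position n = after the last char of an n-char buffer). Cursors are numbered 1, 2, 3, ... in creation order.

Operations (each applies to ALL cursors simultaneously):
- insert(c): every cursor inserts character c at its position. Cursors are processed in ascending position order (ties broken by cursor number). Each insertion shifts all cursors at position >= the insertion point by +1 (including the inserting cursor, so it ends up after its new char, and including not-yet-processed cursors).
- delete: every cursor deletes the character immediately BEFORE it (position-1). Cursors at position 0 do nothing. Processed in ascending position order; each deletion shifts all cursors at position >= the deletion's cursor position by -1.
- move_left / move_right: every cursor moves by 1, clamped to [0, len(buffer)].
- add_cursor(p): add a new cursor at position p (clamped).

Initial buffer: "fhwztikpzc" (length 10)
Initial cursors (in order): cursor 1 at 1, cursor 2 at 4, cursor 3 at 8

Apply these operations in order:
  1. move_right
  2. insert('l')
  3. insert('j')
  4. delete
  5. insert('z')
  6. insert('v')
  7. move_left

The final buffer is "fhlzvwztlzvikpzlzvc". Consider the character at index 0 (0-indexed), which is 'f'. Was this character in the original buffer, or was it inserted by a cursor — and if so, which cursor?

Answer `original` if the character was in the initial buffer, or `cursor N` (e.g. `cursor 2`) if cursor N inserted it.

Answer: original

Derivation:
After op 1 (move_right): buffer="fhwztikpzc" (len 10), cursors c1@2 c2@5 c3@9, authorship ..........
After op 2 (insert('l')): buffer="fhlwztlikpzlc" (len 13), cursors c1@3 c2@7 c3@12, authorship ..1...2....3.
After op 3 (insert('j')): buffer="fhljwztljikpzljc" (len 16), cursors c1@4 c2@9 c3@15, authorship ..11...22....33.
After op 4 (delete): buffer="fhlwztlikpzlc" (len 13), cursors c1@3 c2@7 c3@12, authorship ..1...2....3.
After op 5 (insert('z')): buffer="fhlzwztlzikpzlzc" (len 16), cursors c1@4 c2@9 c3@15, authorship ..11...22....33.
After op 6 (insert('v')): buffer="fhlzvwztlzvikpzlzvc" (len 19), cursors c1@5 c2@11 c3@18, authorship ..111...222....333.
After op 7 (move_left): buffer="fhlzvwztlzvikpzlzvc" (len 19), cursors c1@4 c2@10 c3@17, authorship ..111...222....333.
Authorship (.=original, N=cursor N): . . 1 1 1 . . . 2 2 2 . . . . 3 3 3 .
Index 0: author = original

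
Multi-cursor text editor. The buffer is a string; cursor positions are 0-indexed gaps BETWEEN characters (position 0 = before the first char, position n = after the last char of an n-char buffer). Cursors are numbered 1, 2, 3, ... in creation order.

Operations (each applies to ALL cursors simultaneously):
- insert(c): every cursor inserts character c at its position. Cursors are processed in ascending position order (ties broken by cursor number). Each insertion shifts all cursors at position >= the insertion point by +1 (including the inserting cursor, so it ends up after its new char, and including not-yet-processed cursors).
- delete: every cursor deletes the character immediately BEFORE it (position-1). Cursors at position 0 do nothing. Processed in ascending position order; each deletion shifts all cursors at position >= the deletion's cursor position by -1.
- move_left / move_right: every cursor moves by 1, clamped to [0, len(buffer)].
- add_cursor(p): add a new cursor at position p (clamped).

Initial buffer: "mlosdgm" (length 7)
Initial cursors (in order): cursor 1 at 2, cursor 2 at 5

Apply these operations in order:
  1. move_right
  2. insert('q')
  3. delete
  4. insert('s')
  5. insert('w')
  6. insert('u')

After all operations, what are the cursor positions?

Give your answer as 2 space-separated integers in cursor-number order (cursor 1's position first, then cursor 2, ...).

After op 1 (move_right): buffer="mlosdgm" (len 7), cursors c1@3 c2@6, authorship .......
After op 2 (insert('q')): buffer="mloqsdgqm" (len 9), cursors c1@4 c2@8, authorship ...1...2.
After op 3 (delete): buffer="mlosdgm" (len 7), cursors c1@3 c2@6, authorship .......
After op 4 (insert('s')): buffer="mlossdgsm" (len 9), cursors c1@4 c2@8, authorship ...1...2.
After op 5 (insert('w')): buffer="mloswsdgswm" (len 11), cursors c1@5 c2@10, authorship ...11...22.
After op 6 (insert('u')): buffer="mloswusdgswum" (len 13), cursors c1@6 c2@12, authorship ...111...222.

Answer: 6 12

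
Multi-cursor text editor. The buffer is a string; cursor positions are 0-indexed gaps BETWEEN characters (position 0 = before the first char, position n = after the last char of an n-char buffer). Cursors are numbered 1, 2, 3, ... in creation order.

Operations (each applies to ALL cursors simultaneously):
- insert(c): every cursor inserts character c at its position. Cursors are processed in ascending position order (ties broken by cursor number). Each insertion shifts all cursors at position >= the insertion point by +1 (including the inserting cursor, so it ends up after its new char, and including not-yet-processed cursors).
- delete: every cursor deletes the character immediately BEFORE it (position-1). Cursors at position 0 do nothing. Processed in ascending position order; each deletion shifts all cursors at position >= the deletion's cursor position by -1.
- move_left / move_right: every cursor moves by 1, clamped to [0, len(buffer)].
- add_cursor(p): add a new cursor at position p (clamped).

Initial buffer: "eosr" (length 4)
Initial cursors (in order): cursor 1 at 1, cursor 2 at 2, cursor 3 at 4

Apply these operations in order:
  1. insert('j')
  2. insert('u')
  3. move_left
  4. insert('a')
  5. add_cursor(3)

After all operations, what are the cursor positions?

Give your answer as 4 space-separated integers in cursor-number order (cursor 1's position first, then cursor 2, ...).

After op 1 (insert('j')): buffer="ejojsrj" (len 7), cursors c1@2 c2@4 c3@7, authorship .1.2..3
After op 2 (insert('u')): buffer="ejuojusrju" (len 10), cursors c1@3 c2@6 c3@10, authorship .11.22..33
After op 3 (move_left): buffer="ejuojusrju" (len 10), cursors c1@2 c2@5 c3@9, authorship .11.22..33
After op 4 (insert('a')): buffer="ejauojausrjau" (len 13), cursors c1@3 c2@7 c3@12, authorship .111.222..333
After op 5 (add_cursor(3)): buffer="ejauojausrjau" (len 13), cursors c1@3 c4@3 c2@7 c3@12, authorship .111.222..333

Answer: 3 7 12 3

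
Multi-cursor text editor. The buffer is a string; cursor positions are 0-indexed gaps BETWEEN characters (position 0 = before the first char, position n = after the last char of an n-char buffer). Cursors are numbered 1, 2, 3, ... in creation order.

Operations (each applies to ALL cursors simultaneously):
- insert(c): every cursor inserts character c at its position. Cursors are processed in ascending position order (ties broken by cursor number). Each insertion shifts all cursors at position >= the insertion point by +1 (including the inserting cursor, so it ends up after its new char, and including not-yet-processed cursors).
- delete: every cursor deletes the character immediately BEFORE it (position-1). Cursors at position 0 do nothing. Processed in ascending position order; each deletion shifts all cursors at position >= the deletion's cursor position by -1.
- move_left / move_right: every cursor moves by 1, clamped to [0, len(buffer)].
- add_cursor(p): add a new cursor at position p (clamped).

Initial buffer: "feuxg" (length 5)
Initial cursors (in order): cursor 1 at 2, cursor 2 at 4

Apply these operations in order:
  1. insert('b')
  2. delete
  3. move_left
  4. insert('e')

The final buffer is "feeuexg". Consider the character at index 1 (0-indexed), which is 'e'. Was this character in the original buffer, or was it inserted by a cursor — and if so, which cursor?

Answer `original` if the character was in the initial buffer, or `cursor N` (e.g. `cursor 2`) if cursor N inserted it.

Answer: cursor 1

Derivation:
After op 1 (insert('b')): buffer="febuxbg" (len 7), cursors c1@3 c2@6, authorship ..1..2.
After op 2 (delete): buffer="feuxg" (len 5), cursors c1@2 c2@4, authorship .....
After op 3 (move_left): buffer="feuxg" (len 5), cursors c1@1 c2@3, authorship .....
After op 4 (insert('e')): buffer="feeuexg" (len 7), cursors c1@2 c2@5, authorship .1..2..
Authorship (.=original, N=cursor N): . 1 . . 2 . .
Index 1: author = 1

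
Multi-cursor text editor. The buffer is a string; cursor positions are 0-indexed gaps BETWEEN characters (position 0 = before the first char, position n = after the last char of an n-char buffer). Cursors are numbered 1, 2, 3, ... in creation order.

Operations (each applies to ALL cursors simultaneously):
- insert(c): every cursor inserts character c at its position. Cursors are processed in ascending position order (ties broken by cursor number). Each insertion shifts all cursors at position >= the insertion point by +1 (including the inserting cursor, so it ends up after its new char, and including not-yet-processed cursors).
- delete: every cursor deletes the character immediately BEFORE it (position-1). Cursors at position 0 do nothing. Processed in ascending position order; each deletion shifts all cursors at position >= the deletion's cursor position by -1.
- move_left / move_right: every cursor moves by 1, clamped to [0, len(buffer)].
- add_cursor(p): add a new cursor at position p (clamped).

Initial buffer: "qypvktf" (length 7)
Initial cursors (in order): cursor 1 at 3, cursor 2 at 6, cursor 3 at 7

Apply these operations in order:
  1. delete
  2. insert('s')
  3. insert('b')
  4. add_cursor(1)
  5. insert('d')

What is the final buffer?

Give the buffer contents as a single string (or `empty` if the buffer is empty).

Answer: qdysbdvkssbbdd

Derivation:
After op 1 (delete): buffer="qyvk" (len 4), cursors c1@2 c2@4 c3@4, authorship ....
After op 2 (insert('s')): buffer="qysvkss" (len 7), cursors c1@3 c2@7 c3@7, authorship ..1..23
After op 3 (insert('b')): buffer="qysbvkssbb" (len 10), cursors c1@4 c2@10 c3@10, authorship ..11..2323
After op 4 (add_cursor(1)): buffer="qysbvkssbb" (len 10), cursors c4@1 c1@4 c2@10 c3@10, authorship ..11..2323
After op 5 (insert('d')): buffer="qdysbdvkssbbdd" (len 14), cursors c4@2 c1@6 c2@14 c3@14, authorship .4.111..232323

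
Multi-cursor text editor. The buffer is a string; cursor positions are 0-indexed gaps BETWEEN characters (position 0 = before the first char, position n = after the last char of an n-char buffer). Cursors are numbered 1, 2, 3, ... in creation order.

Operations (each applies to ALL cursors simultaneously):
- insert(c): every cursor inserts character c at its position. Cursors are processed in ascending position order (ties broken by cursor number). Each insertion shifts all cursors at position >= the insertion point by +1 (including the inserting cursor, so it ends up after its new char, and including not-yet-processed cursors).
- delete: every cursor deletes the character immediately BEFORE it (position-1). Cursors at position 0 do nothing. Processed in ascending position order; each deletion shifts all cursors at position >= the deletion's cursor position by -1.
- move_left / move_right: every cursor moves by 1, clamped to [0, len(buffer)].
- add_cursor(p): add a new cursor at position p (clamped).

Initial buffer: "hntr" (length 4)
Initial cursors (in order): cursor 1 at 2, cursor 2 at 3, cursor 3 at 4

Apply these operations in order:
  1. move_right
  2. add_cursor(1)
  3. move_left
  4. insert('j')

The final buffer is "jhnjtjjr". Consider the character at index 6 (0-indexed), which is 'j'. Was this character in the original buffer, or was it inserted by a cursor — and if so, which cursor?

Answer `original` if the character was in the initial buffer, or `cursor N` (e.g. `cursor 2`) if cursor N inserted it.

Answer: cursor 3

Derivation:
After op 1 (move_right): buffer="hntr" (len 4), cursors c1@3 c2@4 c3@4, authorship ....
After op 2 (add_cursor(1)): buffer="hntr" (len 4), cursors c4@1 c1@3 c2@4 c3@4, authorship ....
After op 3 (move_left): buffer="hntr" (len 4), cursors c4@0 c1@2 c2@3 c3@3, authorship ....
After op 4 (insert('j')): buffer="jhnjtjjr" (len 8), cursors c4@1 c1@4 c2@7 c3@7, authorship 4..1.23.
Authorship (.=original, N=cursor N): 4 . . 1 . 2 3 .
Index 6: author = 3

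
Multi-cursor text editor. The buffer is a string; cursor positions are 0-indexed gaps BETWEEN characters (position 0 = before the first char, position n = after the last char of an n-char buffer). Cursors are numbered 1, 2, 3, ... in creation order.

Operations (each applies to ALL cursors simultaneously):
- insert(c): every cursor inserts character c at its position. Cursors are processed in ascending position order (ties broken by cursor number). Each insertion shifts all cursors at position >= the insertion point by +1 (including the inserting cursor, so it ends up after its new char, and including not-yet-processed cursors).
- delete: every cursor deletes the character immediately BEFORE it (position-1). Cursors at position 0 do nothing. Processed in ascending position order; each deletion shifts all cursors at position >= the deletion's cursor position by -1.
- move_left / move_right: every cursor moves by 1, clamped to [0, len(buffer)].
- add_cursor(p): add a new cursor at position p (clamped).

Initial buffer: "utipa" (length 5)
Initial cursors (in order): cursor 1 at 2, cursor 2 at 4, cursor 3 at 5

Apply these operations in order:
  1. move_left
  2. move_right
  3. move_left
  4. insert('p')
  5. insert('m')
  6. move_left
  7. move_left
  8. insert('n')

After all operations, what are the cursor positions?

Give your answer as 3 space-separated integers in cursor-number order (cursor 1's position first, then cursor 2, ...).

Answer: 2 7 11

Derivation:
After op 1 (move_left): buffer="utipa" (len 5), cursors c1@1 c2@3 c3@4, authorship .....
After op 2 (move_right): buffer="utipa" (len 5), cursors c1@2 c2@4 c3@5, authorship .....
After op 3 (move_left): buffer="utipa" (len 5), cursors c1@1 c2@3 c3@4, authorship .....
After op 4 (insert('p')): buffer="uptipppa" (len 8), cursors c1@2 c2@5 c3@7, authorship .1..2.3.
After op 5 (insert('m')): buffer="upmtipmppma" (len 11), cursors c1@3 c2@7 c3@10, authorship .11..22.33.
After op 6 (move_left): buffer="upmtipmppma" (len 11), cursors c1@2 c2@6 c3@9, authorship .11..22.33.
After op 7 (move_left): buffer="upmtipmppma" (len 11), cursors c1@1 c2@5 c3@8, authorship .11..22.33.
After op 8 (insert('n')): buffer="unpmtinpmpnpma" (len 14), cursors c1@2 c2@7 c3@11, authorship .111..222.333.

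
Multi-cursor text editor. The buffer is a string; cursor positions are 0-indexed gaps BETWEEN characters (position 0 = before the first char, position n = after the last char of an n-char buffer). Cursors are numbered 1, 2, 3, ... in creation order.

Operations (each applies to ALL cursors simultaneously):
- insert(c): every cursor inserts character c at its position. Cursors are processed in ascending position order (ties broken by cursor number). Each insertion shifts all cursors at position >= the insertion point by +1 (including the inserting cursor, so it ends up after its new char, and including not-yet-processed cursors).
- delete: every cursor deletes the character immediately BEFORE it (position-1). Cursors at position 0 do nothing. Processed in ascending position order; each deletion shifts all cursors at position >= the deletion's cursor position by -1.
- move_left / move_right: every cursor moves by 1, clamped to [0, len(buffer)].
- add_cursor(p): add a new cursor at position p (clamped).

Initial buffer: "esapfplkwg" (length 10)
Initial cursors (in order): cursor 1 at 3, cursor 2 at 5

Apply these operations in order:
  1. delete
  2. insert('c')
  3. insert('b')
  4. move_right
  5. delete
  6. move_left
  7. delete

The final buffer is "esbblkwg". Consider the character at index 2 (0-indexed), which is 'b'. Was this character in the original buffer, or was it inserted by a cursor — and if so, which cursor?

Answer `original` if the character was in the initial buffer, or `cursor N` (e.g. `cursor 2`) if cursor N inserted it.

After op 1 (delete): buffer="espplkwg" (len 8), cursors c1@2 c2@3, authorship ........
After op 2 (insert('c')): buffer="escpcplkwg" (len 10), cursors c1@3 c2@5, authorship ..1.2.....
After op 3 (insert('b')): buffer="escbpcbplkwg" (len 12), cursors c1@4 c2@7, authorship ..11.22.....
After op 4 (move_right): buffer="escbpcbplkwg" (len 12), cursors c1@5 c2@8, authorship ..11.22.....
After op 5 (delete): buffer="escbcblkwg" (len 10), cursors c1@4 c2@6, authorship ..1122....
After op 6 (move_left): buffer="escbcblkwg" (len 10), cursors c1@3 c2@5, authorship ..1122....
After op 7 (delete): buffer="esbblkwg" (len 8), cursors c1@2 c2@3, authorship ..12....
Authorship (.=original, N=cursor N): . . 1 2 . . . .
Index 2: author = 1

Answer: cursor 1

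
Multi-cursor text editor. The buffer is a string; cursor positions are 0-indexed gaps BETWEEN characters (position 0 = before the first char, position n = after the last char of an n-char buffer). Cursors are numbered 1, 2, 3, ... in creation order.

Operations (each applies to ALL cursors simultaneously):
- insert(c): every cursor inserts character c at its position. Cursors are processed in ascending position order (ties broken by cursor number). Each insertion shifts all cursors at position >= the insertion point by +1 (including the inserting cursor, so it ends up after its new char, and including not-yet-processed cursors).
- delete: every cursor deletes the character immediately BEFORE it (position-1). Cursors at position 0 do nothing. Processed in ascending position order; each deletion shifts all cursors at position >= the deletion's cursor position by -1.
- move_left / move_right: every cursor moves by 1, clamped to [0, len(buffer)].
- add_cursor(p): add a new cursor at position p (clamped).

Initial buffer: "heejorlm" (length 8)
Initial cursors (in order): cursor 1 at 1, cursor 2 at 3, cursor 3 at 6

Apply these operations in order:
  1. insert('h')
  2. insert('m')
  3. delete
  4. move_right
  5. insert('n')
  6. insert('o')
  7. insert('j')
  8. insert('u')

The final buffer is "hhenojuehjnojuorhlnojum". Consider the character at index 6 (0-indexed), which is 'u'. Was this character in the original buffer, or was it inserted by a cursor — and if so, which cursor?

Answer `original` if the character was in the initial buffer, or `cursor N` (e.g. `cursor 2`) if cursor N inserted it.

Answer: cursor 1

Derivation:
After op 1 (insert('h')): buffer="hheehjorhlm" (len 11), cursors c1@2 c2@5 c3@9, authorship .1..2...3..
After op 2 (insert('m')): buffer="hhmeehmjorhmlm" (len 14), cursors c1@3 c2@7 c3@12, authorship .11..22...33..
After op 3 (delete): buffer="hheehjorhlm" (len 11), cursors c1@2 c2@5 c3@9, authorship .1..2...3..
After op 4 (move_right): buffer="hheehjorhlm" (len 11), cursors c1@3 c2@6 c3@10, authorship .1..2...3..
After op 5 (insert('n')): buffer="hhenehjnorhlnm" (len 14), cursors c1@4 c2@8 c3@13, authorship .1.1.2.2..3.3.
After op 6 (insert('o')): buffer="hhenoehjnoorhlnom" (len 17), cursors c1@5 c2@10 c3@16, authorship .1.11.2.22..3.33.
After op 7 (insert('j')): buffer="hhenojehjnojorhlnojm" (len 20), cursors c1@6 c2@12 c3@19, authorship .1.111.2.222..3.333.
After op 8 (insert('u')): buffer="hhenojuehjnojuorhlnojum" (len 23), cursors c1@7 c2@14 c3@22, authorship .1.1111.2.2222..3.3333.
Authorship (.=original, N=cursor N): . 1 . 1 1 1 1 . 2 . 2 2 2 2 . . 3 . 3 3 3 3 .
Index 6: author = 1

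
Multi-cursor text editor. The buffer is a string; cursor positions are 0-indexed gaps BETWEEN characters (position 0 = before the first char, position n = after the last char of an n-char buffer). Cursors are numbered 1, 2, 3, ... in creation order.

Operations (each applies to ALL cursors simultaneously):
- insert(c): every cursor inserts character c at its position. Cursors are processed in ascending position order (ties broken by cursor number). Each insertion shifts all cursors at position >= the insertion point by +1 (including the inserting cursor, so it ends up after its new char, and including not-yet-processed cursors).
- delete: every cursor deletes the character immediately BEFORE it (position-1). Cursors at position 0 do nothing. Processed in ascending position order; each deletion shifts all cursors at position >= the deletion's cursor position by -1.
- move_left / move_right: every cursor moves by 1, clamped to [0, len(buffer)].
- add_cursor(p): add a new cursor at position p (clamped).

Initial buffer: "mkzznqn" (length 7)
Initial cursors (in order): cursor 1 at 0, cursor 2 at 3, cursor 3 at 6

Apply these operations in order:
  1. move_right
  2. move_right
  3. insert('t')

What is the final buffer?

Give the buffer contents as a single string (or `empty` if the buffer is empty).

Answer: mktzzntqnt

Derivation:
After op 1 (move_right): buffer="mkzznqn" (len 7), cursors c1@1 c2@4 c3@7, authorship .......
After op 2 (move_right): buffer="mkzznqn" (len 7), cursors c1@2 c2@5 c3@7, authorship .......
After op 3 (insert('t')): buffer="mktzzntqnt" (len 10), cursors c1@3 c2@7 c3@10, authorship ..1...2..3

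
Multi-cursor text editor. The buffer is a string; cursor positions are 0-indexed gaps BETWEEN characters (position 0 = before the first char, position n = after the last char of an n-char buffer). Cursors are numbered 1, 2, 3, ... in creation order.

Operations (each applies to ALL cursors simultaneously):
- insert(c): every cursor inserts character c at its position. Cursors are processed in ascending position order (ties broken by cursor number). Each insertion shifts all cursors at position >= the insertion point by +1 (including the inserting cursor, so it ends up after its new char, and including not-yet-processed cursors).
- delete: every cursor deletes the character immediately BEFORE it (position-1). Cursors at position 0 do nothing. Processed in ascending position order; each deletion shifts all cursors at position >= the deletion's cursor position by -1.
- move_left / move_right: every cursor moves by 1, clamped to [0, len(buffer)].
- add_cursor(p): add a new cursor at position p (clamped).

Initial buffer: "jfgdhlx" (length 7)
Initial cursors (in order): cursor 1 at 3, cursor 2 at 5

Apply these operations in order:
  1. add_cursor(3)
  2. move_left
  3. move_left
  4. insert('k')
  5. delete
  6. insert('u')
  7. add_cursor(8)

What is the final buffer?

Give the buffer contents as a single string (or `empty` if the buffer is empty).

After op 1 (add_cursor(3)): buffer="jfgdhlx" (len 7), cursors c1@3 c3@3 c2@5, authorship .......
After op 2 (move_left): buffer="jfgdhlx" (len 7), cursors c1@2 c3@2 c2@4, authorship .......
After op 3 (move_left): buffer="jfgdhlx" (len 7), cursors c1@1 c3@1 c2@3, authorship .......
After op 4 (insert('k')): buffer="jkkfgkdhlx" (len 10), cursors c1@3 c3@3 c2@6, authorship .13..2....
After op 5 (delete): buffer="jfgdhlx" (len 7), cursors c1@1 c3@1 c2@3, authorship .......
After op 6 (insert('u')): buffer="juufgudhlx" (len 10), cursors c1@3 c3@3 c2@6, authorship .13..2....
After op 7 (add_cursor(8)): buffer="juufgudhlx" (len 10), cursors c1@3 c3@3 c2@6 c4@8, authorship .13..2....

Answer: juufgudhlx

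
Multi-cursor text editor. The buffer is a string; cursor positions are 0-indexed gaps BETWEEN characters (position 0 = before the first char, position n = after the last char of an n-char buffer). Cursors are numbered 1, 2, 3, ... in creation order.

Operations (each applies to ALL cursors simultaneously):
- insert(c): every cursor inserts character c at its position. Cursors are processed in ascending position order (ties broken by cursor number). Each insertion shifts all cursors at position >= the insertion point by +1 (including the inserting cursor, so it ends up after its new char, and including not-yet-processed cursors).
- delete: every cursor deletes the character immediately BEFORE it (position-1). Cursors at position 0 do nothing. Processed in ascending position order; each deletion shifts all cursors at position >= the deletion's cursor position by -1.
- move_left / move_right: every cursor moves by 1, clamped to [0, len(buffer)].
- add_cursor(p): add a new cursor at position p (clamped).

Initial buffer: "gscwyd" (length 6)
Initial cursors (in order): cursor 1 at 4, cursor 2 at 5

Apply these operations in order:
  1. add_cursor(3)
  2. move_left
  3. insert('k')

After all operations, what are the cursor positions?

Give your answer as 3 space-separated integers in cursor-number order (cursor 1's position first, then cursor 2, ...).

After op 1 (add_cursor(3)): buffer="gscwyd" (len 6), cursors c3@3 c1@4 c2@5, authorship ......
After op 2 (move_left): buffer="gscwyd" (len 6), cursors c3@2 c1@3 c2@4, authorship ......
After op 3 (insert('k')): buffer="gskckwkyd" (len 9), cursors c3@3 c1@5 c2@7, authorship ..3.1.2..

Answer: 5 7 3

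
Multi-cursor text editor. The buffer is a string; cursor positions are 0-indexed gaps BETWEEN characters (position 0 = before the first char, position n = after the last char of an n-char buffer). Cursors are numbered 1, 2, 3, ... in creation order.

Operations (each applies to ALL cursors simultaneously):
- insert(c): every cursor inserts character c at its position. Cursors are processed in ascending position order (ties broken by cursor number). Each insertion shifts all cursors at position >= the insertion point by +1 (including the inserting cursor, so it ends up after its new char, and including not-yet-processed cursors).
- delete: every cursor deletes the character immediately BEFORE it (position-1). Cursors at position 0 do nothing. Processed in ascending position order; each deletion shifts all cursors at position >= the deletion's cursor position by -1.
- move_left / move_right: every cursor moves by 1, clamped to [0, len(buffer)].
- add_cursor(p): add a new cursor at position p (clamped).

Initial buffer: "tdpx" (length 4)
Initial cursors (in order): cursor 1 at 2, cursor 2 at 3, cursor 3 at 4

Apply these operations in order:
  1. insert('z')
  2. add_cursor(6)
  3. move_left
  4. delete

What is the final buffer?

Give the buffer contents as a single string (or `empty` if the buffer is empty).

Answer: tzz

Derivation:
After op 1 (insert('z')): buffer="tdzpzxz" (len 7), cursors c1@3 c2@5 c3@7, authorship ..1.2.3
After op 2 (add_cursor(6)): buffer="tdzpzxz" (len 7), cursors c1@3 c2@5 c4@6 c3@7, authorship ..1.2.3
After op 3 (move_left): buffer="tdzpzxz" (len 7), cursors c1@2 c2@4 c4@5 c3@6, authorship ..1.2.3
After op 4 (delete): buffer="tzz" (len 3), cursors c1@1 c2@2 c3@2 c4@2, authorship .13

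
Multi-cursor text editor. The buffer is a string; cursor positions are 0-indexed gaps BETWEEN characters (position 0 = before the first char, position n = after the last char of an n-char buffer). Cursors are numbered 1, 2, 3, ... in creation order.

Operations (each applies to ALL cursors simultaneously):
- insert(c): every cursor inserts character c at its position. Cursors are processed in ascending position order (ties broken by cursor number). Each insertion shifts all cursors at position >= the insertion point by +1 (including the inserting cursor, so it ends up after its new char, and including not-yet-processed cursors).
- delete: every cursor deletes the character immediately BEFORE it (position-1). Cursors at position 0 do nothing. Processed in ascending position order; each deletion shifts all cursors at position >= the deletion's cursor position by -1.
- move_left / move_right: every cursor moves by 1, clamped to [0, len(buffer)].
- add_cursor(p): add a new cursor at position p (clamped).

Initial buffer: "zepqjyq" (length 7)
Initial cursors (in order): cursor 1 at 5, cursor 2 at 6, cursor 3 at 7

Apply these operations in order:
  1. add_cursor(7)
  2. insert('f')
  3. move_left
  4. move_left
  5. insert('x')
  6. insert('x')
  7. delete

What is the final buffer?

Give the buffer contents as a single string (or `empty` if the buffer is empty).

Answer: zepqxjfxyfqxxff

Derivation:
After op 1 (add_cursor(7)): buffer="zepqjyq" (len 7), cursors c1@5 c2@6 c3@7 c4@7, authorship .......
After op 2 (insert('f')): buffer="zepqjfyfqff" (len 11), cursors c1@6 c2@8 c3@11 c4@11, authorship .....1.2.34
After op 3 (move_left): buffer="zepqjfyfqff" (len 11), cursors c1@5 c2@7 c3@10 c4@10, authorship .....1.2.34
After op 4 (move_left): buffer="zepqjfyfqff" (len 11), cursors c1@4 c2@6 c3@9 c4@9, authorship .....1.2.34
After op 5 (insert('x')): buffer="zepqxjfxyfqxxff" (len 15), cursors c1@5 c2@8 c3@13 c4@13, authorship ....1.12.2.3434
After op 6 (insert('x')): buffer="zepqxxjfxxyfqxxxxff" (len 19), cursors c1@6 c2@10 c3@17 c4@17, authorship ....11.122.2.343434
After op 7 (delete): buffer="zepqxjfxyfqxxff" (len 15), cursors c1@5 c2@8 c3@13 c4@13, authorship ....1.12.2.3434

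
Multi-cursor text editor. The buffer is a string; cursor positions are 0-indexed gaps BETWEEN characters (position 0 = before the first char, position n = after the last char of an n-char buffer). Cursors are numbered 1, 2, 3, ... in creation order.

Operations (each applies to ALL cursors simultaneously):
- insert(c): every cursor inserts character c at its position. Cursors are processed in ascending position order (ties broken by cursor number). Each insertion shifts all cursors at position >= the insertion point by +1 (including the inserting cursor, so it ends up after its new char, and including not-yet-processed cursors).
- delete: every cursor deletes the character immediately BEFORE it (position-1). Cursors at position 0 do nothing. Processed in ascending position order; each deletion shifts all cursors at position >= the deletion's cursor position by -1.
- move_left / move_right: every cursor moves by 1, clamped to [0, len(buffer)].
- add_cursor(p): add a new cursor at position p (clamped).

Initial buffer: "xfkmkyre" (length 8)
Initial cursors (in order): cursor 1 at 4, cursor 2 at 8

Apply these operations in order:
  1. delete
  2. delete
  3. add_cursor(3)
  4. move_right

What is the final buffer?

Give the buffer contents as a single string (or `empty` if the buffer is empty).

After op 1 (delete): buffer="xfkkyr" (len 6), cursors c1@3 c2@6, authorship ......
After op 2 (delete): buffer="xfky" (len 4), cursors c1@2 c2@4, authorship ....
After op 3 (add_cursor(3)): buffer="xfky" (len 4), cursors c1@2 c3@3 c2@4, authorship ....
After op 4 (move_right): buffer="xfky" (len 4), cursors c1@3 c2@4 c3@4, authorship ....

Answer: xfky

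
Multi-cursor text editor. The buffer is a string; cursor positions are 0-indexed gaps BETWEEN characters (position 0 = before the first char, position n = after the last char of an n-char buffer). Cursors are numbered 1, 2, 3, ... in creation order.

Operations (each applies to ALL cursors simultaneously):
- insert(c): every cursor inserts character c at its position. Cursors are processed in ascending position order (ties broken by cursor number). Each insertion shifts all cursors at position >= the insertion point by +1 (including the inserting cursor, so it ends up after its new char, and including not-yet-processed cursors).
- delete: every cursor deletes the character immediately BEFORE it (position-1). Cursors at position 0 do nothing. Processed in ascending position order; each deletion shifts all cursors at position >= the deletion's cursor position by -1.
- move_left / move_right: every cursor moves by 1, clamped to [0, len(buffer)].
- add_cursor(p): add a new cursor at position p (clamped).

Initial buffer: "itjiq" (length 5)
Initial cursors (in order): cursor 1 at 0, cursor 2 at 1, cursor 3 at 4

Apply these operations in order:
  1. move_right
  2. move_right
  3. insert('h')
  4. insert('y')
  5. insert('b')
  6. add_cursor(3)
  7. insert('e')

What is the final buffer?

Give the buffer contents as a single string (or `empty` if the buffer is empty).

After op 1 (move_right): buffer="itjiq" (len 5), cursors c1@1 c2@2 c3@5, authorship .....
After op 2 (move_right): buffer="itjiq" (len 5), cursors c1@2 c2@3 c3@5, authorship .....
After op 3 (insert('h')): buffer="ithjhiqh" (len 8), cursors c1@3 c2@5 c3@8, authorship ..1.2..3
After op 4 (insert('y')): buffer="ithyjhyiqhy" (len 11), cursors c1@4 c2@7 c3@11, authorship ..11.22..33
After op 5 (insert('b')): buffer="ithybjhybiqhyb" (len 14), cursors c1@5 c2@9 c3@14, authorship ..111.222..333
After op 6 (add_cursor(3)): buffer="ithybjhybiqhyb" (len 14), cursors c4@3 c1@5 c2@9 c3@14, authorship ..111.222..333
After op 7 (insert('e')): buffer="itheybejhybeiqhybe" (len 18), cursors c4@4 c1@7 c2@12 c3@18, authorship ..14111.2222..3333

Answer: itheybejhybeiqhybe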